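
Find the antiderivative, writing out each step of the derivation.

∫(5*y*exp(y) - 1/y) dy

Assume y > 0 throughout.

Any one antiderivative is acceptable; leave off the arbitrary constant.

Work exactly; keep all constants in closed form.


Step 1. Rewrite: now ∫(-1/y) dy + ∫(5*y*exp(y)) dy.
Step 2. Evaluate the standard form [assuming y > 0]: now -log(y) + ∫(5*y*exp(y)) dy.
Step 3. Integrate ∫(5*y*exp(y)) dy by parts with u = y, dv = (5*exp(y)) dy, so v = 5*exp(y): now 5*y*exp(y) - log(y) + ∫(-5*exp(y)) dy.
Step 4. Evaluate the standard form: now 5*y*exp(y) - 5*exp(y) - log(y).
Answer: 5*y*exp(y) - 5*exp(y) - log(y).


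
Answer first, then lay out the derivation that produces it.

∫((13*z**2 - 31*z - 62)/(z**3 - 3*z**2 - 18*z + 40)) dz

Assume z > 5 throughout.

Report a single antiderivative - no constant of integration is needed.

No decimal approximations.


The answer is 4*log(z - 5) + 4*log(z - 2) + 5*log(z + 4).
Step 1. Decompose ∫((13*z**2 - 31*z - 62)/(z**3 - 3*z**2 - 18*z + 40)) dz by partial fractions, (13*z**2 - 31*z - 62)/(z**3 - 3*z**2 - 18*z + 40) = 5/(z + 4) + 4/(z - 2) + 4/(z - 5): now ∫(4/(z - 5)) dz + ∫(4/(z - 2)) dz + ∫(5/(z + 4)) dz.
Step 2. Evaluate the standard form [assuming z > 5]: now 4*log(z - 5) + ∫(4/(z - 2)) dz + ∫(5/(z + 4)) dz.
Step 3. Evaluate the standard form [assuming z > 2]: now 4*log(z - 5) + 4*log(z - 2) + ∫(5/(z + 4)) dz.
Step 4. Evaluate the standard form [assuming z > -4]: now 4*log(z - 5) + 4*log(z - 2) + 5*log(z + 4).
Answer: 4*log(z - 5) + 4*log(z - 2) + 5*log(z + 4).


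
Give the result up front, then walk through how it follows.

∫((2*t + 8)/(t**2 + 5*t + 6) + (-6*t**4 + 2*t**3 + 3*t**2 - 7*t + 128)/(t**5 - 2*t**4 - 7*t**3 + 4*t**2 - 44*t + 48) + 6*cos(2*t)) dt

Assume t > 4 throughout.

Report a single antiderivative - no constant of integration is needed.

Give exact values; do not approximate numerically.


The answer is -3*log(t - 4) - 2*log(t - 1) + 4*log(t + 2) - 3*log(t + 3) + 3*sin(2*t) + atan(t/2)/2.
Step 1. Rewrite: now ∫((2*t + 8)/(t**2 + 5*t + 6)) dt + ∫((-6*t**4 + 2*t**3 + 3*t**2 - 7*t + 128)/(t**5 - 2*t**4 - 7*t**3 + 4*t**2 - 44*t + 48)) dt + ∫(6*cos(2*t)) dt.
Step 2. Decompose ∫((2*t + 8)/(t**2 + 5*t + 6)) dt by partial fractions, (2*t + 8)/(t**2 + 5*t + 6) = -2/(t + 3) + 4/(t + 2): now ∫((-6*t**4 + 2*t**3 + 3*t**2 - 7*t + 128)/(t**5 - 2*t**4 - 7*t**3 + 4*t**2 - 44*t + 48)) dt + ∫(4/(t + 2)) dt + ∫(-2/(t + 3)) dt + ∫(6*cos(2*t)) dt.
Step 3. Evaluate the standard form [assuming t > -3]: now -2*log(t + 3) + ∫((-6*t**4 + 2*t**3 + 3*t**2 - 7*t + 128)/(t**5 - 2*t**4 - 7*t**3 + 4*t**2 - 44*t + 48)) dt + ∫(4/(t + 2)) dt + ∫(6*cos(2*t)) dt.
Step 4. Evaluate the standard form [assuming t > -2]: now 4*log(t + 2) - 2*log(t + 3) + ∫((-6*t**4 + 2*t**3 + 3*t**2 - 7*t + 128)/(t**5 - 2*t**4 - 7*t**3 + 4*t**2 - 44*t + 48)) dt + ∫(6*cos(2*t)) dt.
Step 5. Evaluate the standard form: now 4*log(t + 2) - 2*log(t + 3) + 3*sin(2*t) + ∫((-6*t**4 + 2*t**3 + 3*t**2 - 7*t + 128)/(t**5 - 2*t**4 - 7*t**3 + 4*t**2 - 44*t + 48)) dt.
Step 6. Decompose ∫((-6*t**4 + 2*t**3 + 3*t**2 - 7*t + 128)/(t**5 - 2*t**4 - 7*t**3 + 4*t**2 - 44*t + 48)) dt by partial fractions, (-6*t**4 + 2*t**3 + 3*t**2 - 7*t + 128)/(t**5 - 2*t**4 - 7*t**3 + 4*t**2 - 44*t + 48) = 1/(t**2 + 4) - 1/(t + 3) - 2/(t - 1) - 3/(t - 4): now 4*log(t + 2) - 2*log(t + 3) + 3*sin(2*t) + ∫(-3/(t - 4)) dt + ∫(-2/(t - 1)) dt + ∫(-1/(t + 3)) dt + ∫(1/(t**2 + 4)) dt.
Step 7. Evaluate the standard form [assuming t > -3]: now 4*log(t + 2) - 3*log(t + 3) + 3*sin(2*t) + ∫(-3/(t - 4)) dt + ∫(-2/(t - 1)) dt + ∫(1/(t**2 + 4)) dt.
Step 8. Evaluate the standard form [assuming t > 4]: now -3*log(t - 4) + 4*log(t + 2) - 3*log(t + 3) + 3*sin(2*t) + ∫(-2/(t - 1)) dt + ∫(1/(t**2 + 4)) dt.
Step 9. Evaluate the standard form [assuming t > 1]: now -3*log(t - 4) - 2*log(t - 1) + 4*log(t + 2) - 3*log(t + 3) + 3*sin(2*t) + ∫(1/(t**2 + 4)) dt.
Step 10. Evaluate the standard form: now -3*log(t - 4) - 2*log(t - 1) + 4*log(t + 2) - 3*log(t + 3) + 3*sin(2*t) + atan(t/2)/2.
Answer: -3*log(t - 4) - 2*log(t - 1) + 4*log(t + 2) - 3*log(t + 3) + 3*sin(2*t) + atan(t/2)/2.


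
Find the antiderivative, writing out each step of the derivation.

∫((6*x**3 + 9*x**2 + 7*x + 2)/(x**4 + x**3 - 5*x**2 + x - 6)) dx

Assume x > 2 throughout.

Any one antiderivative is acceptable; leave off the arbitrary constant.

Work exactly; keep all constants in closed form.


Step 1. Decompose ∫((6*x**3 + 9*x**2 + 7*x + 2)/(x**4 + x**3 - 5*x**2 + x - 6)) dx by partial fractions, (6*x**3 + 9*x**2 + 7*x + 2)/(x**4 + x**3 - 5*x**2 + x - 6) = 1/(x**2 + 1) + 2/(x + 3) + 4/(x - 2): now ∫(4/(x - 2)) dx + ∫(2/(x + 3)) dx + ∫(1/(x**2 + 1)) dx.
Step 2. Evaluate the standard form [assuming x > -3]: now 2*log(x + 3) + ∫(4/(x - 2)) dx + ∫(1/(x**2 + 1)) dx.
Step 3. Evaluate the standard form [assuming x > 2]: now 4*log(x - 2) + 2*log(x + 3) + ∫(1/(x**2 + 1)) dx.
Step 4. Evaluate the standard form: now 4*log(x - 2) + 2*log(x + 3) + atan(x).
Answer: 4*log(x - 2) + 2*log(x + 3) + atan(x).


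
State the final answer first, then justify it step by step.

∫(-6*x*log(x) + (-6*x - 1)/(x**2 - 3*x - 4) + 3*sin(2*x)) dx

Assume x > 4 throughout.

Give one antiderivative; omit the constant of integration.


The answer is -3*x**2*log(x) + 3*x**2/2 - 5*log(x - 4) - log(x + 1) - 3*cos(2*x)/2.
Step 1. Rewrite: now ∫(-6*x*log(x)) dx + ∫((-6*x - 1)/(x**2 - 3*x - 4)) dx + ∫(3*sin(2*x)) dx.
Step 2. Evaluate the standard form: now -3*cos(2*x)/2 + ∫(-6*x*log(x)) dx + ∫((-6*x - 1)/(x**2 - 3*x - 4)) dx.
Step 3. Integrate ∫(-6*x*log(x)) dx by parts with u = log(x), dv = (-6*x) dx, so v = -3*x**2 [assuming x > 0]: now -3*x**2*log(x) - 3*cos(2*x)/2 + ∫(3*x) dx + ∫((-6*x - 1)/(x**2 - 3*x - 4)) dx.
Step 4. Evaluate the standard form: now -3*x**2*log(x) + 3*x**2/2 - 3*cos(2*x)/2 + ∫((-6*x - 1)/(x**2 - 3*x - 4)) dx.
Step 5. Decompose ∫((-6*x - 1)/(x**2 - 3*x - 4)) dx by partial fractions, (-6*x - 1)/(x**2 - 3*x - 4) = -1/(x + 1) - 5/(x - 4): now -3*x**2*log(x) + 3*x**2/2 - 3*cos(2*x)/2 + ∫(-5/(x - 4)) dx + ∫(-1/(x + 1)) dx.
Step 6. Evaluate the standard form [assuming x > -1]: now -3*x**2*log(x) + 3*x**2/2 - log(x + 1) - 3*cos(2*x)/2 + ∫(-5/(x - 4)) dx.
Step 7. Evaluate the standard form [assuming x > 4]: now -3*x**2*log(x) + 3*x**2/2 - 5*log(x - 4) - log(x + 1) - 3*cos(2*x)/2.
Answer: -3*x**2*log(x) + 3*x**2/2 - 5*log(x - 4) - log(x + 1) - 3*cos(2*x)/2.


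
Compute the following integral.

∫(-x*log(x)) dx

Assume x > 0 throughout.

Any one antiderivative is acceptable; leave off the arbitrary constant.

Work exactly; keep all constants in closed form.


Answer: -x**2*log(x)/2 + x**2/4.


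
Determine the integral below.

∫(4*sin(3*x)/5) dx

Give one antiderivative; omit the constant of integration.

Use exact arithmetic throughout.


Answer: -4*cos(3*x)/15.


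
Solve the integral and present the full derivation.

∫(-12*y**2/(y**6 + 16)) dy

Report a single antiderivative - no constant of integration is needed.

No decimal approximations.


Step 1. Substitute u = y**3, turning ∫(-12*y**2/(y**6 + 16)) dy into ∫(-4/(u**2 + 16)) du: now ∫(-4/(u**2 + 16)) du.
Step 2. Evaluate the standard form: now -atan(u/4).
Step 3. Substitute back u = y**3: now -atan(y**3/4).
Answer: -atan(y**3/4).


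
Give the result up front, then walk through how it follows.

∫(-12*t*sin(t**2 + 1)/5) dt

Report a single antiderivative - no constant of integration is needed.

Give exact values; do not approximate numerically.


The answer is 6*cos(t**2 + 1)/5.
Step 1. Substitute u = t**2 + 1, turning ∫(-12*t*sin(t**2 + 1)/5) dt into ∫(-6*sin(u)/5) du: now ∫(-6*sin(u)/5) du.
Step 2. Evaluate the standard form: now 6*cos(u)/5.
Step 3. Substitute back u = t**2 + 1: now 6*cos(t**2 + 1)/5.
Answer: 6*cos(t**2 + 1)/5.


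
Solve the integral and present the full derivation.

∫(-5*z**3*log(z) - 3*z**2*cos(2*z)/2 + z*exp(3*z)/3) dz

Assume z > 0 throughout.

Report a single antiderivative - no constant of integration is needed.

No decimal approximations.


Step 1. Rewrite: now ∫(z*exp(3*z)/3) dz + ∫(-3*z**2*cos(2*z)/2) dz + ∫(-5*z**3*log(z)) dz.
Step 2. Integrate ∫(-3*z**2*cos(2*z)/2) dz by parts with u = z**2, dv = (-3*cos(2*z)/2) dz, so v = -3*sin(2*z)/4: now -3*z**2*sin(2*z)/4 + ∫(z*exp(3*z)/3) dz + ∫(3*z*sin(2*z)/2) dz + ∫(-5*z**3*log(z)) dz.
Step 3. Integrate ∫(3*z*sin(2*z)/2) dz by parts with u = z, dv = (3*sin(2*z)/2) dz, so v = -3*cos(2*z)/4: now -3*z**2*sin(2*z)/4 - 3*z*cos(2*z)/4 + ∫(z*exp(3*z)/3) dz + ∫(-5*z**3*log(z)) dz + ∫(3*cos(2*z)/4) dz.
Step 4. Evaluate the standard form: now -3*z**2*sin(2*z)/4 - 3*z*cos(2*z)/4 + 3*sin(2*z)/8 + ∫(z*exp(3*z)/3) dz + ∫(-5*z**3*log(z)) dz.
Step 5. Integrate ∫(-5*z**3*log(z)) dz by parts with u = log(z), dv = (-5*z**3) dz, so v = -5*z**4/4 [assuming z > 0]: now -5*z**4*log(z)/4 - 3*z**2*sin(2*z)/4 - 3*z*cos(2*z)/4 + 3*sin(2*z)/8 + ∫(5*z**3/4) dz + ∫(z*exp(3*z)/3) dz.
Step 6. Evaluate the standard form: now -5*z**4*log(z)/4 + 5*z**4/16 - 3*z**2*sin(2*z)/4 - 3*z*cos(2*z)/4 + 3*sin(2*z)/8 + ∫(z*exp(3*z)/3) dz.
Step 7. Integrate ∫(z*exp(3*z)/3) dz by parts with u = z, dv = (exp(3*z)/3) dz, so v = exp(3*z)/9: now -5*z**4*log(z)/4 + 5*z**4/16 - 3*z**2*sin(2*z)/4 + z*exp(3*z)/9 - 3*z*cos(2*z)/4 + 3*sin(2*z)/8 + ∫(-exp(3*z)/9) dz.
Step 8. Evaluate the standard form: now -5*z**4*log(z)/4 + 5*z**4/16 - 3*z**2*sin(2*z)/4 + z*exp(3*z)/9 - 3*z*cos(2*z)/4 - exp(3*z)/27 + 3*sin(2*z)/8.
Answer: -5*z**4*log(z)/4 + 5*z**4/16 - 3*z**2*sin(2*z)/4 + z*exp(3*z)/9 - 3*z*cos(2*z)/4 - exp(3*z)/27 + 3*sin(2*z)/8.


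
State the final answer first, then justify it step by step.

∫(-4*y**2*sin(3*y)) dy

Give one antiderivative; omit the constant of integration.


The answer is 4*y**2*cos(3*y)/3 - 8*y*sin(3*y)/9 - 8*cos(3*y)/27.
Step 1. Integrate ∫(-4*y**2*sin(3*y)) dy by parts with u = y**2, dv = (-4*sin(3*y)) dy, so v = 4*cos(3*y)/3: now 4*y**2*cos(3*y)/3 + ∫(-8*y*cos(3*y)/3) dy.
Step 2. Integrate ∫(-8*y*cos(3*y)/3) dy by parts with u = y, dv = (-8*cos(3*y)/3) dy, so v = -8*sin(3*y)/9: now 4*y**2*cos(3*y)/3 - 8*y*sin(3*y)/9 + ∫(8*sin(3*y)/9) dy.
Step 3. Evaluate the standard form: now 4*y**2*cos(3*y)/3 - 8*y*sin(3*y)/9 - 8*cos(3*y)/27.
Answer: 4*y**2*cos(3*y)/3 - 8*y*sin(3*y)/9 - 8*cos(3*y)/27.


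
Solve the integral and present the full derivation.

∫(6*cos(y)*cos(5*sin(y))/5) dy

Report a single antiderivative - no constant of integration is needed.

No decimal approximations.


Step 1. Substitute u = sin(y), turning ∫(6*cos(y)*cos(5*sin(y))/5) dy into ∫(6*cos(5*u)/5) du: now ∫(6*cos(5*u)/5) du.
Step 2. Evaluate the standard form: now 6*sin(5*u)/25.
Step 3. Substitute back u = sin(y): now 6*sin(5*sin(y))/25.
Answer: 6*sin(5*sin(y))/25.


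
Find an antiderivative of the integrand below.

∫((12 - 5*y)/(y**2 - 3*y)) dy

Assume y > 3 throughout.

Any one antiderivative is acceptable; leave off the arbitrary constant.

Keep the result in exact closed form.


Answer: -4*log(y) - log(y - 3).


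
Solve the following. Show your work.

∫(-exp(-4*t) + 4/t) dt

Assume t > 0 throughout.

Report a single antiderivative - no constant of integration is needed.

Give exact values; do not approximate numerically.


Step 1. Rewrite: now ∫(4/t) dt + ∫(-exp(-4*t)) dt.
Step 2. Evaluate the standard form [assuming t > 0]: now 4*log(t) + ∫(-exp(-4*t)) dt.
Step 3. Evaluate the standard form: now 4*log(t) + exp(-4*t)/4.
Answer: 4*log(t) + exp(-4*t)/4.


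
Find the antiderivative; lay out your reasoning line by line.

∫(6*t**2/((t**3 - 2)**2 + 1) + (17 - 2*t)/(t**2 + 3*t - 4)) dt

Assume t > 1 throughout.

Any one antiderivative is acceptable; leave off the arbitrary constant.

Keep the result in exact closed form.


Step 1. Rewrite: now ∫(6*t**2/((t**3 - 2)**2 + 1)) dt + ∫((17 - 2*t)/(t**2 + 3*t - 4)) dt.
Step 2. Substitute u = t**3 - 2, turning ∫(6*t**2/((t**3 - 2)**2 + 1)) dt into ∫(2/(u**2 + 1)) du: now ∫((17 - 2*t)/(t**2 + 3*t - 4)) dt + ∫(2/(u**2 + 1)) du.
Step 3. Evaluate the standard form: now 2*atan(u) + ∫((17 - 2*t)/(t**2 + 3*t - 4)) dt.
Step 4. Substitute back u = t**3 - 2: now 2*atan(t**3 - 2) + ∫((17 - 2*t)/(t**2 + 3*t - 4)) dt.
Step 5. Decompose ∫((17 - 2*t)/(t**2 + 3*t - 4)) dt by partial fractions, (17 - 2*t)/(t**2 + 3*t - 4) = -5/(t + 4) + 3/(t - 1): now 2*atan(t**3 - 2) + ∫(3/(t - 1)) dt + ∫(-5/(t + 4)) dt.
Step 6. Evaluate the standard form [assuming t > 1]: now 3*log(t - 1) + 2*atan(t**3 - 2) + ∫(-5/(t + 4)) dt.
Step 7. Evaluate the standard form [assuming t > -4]: now 3*log(t - 1) - 5*log(t + 4) + 2*atan(t**3 - 2).
Answer: 3*log(t - 1) - 5*log(t + 4) + 2*atan(t**3 - 2).


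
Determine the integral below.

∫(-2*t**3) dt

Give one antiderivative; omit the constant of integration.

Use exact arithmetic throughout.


Answer: -t**4/2.


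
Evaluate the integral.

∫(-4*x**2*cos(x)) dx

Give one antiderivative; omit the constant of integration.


Answer: -4*x**2*sin(x) - 8*x*cos(x) + 8*sin(x).


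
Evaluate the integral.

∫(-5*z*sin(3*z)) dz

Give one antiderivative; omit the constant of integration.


Answer: 5*z*cos(3*z)/3 - 5*sin(3*z)/9.


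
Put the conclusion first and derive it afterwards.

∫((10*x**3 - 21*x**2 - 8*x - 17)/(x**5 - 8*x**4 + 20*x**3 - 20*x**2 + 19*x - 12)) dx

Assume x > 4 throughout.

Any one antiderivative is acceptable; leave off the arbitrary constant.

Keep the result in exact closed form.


The answer is 5*log(x - 4) - 2*log(x - 3) - 3*log(x - 1) - atan(x).
Step 1. Decompose ∫((10*x**3 - 21*x**2 - 8*x - 17)/(x**5 - 8*x**4 + 20*x**3 - 20*x**2 + 19*x - 12)) dx by partial fractions, (10*x**3 - 21*x**2 - 8*x - 17)/(x**5 - 8*x**4 + 20*x**3 - 20*x**2 + 19*x - 12) = -1/(x**2 + 1) - 3/(x - 1) - 2/(x - 3) + 5/(x - 4): now ∫(5/(x - 4)) dx + ∫(-2/(x - 3)) dx + ∫(-3/(x - 1)) dx + ∫(-1/(x**2 + 1)) dx.
Step 2. Evaluate the standard form [assuming x > 1]: now -3*log(x - 1) + ∫(5/(x - 4)) dx + ∫(-2/(x - 3)) dx + ∫(-1/(x**2 + 1)) dx.
Step 3. Evaluate the standard form [assuming x > 3]: now -2*log(x - 3) - 3*log(x - 1) + ∫(5/(x - 4)) dx + ∫(-1/(x**2 + 1)) dx.
Step 4. Evaluate the standard form [assuming x > 4]: now 5*log(x - 4) - 2*log(x - 3) - 3*log(x - 1) + ∫(-1/(x**2 + 1)) dx.
Step 5. Evaluate the standard form: now 5*log(x - 4) - 2*log(x - 3) - 3*log(x - 1) - atan(x).
Answer: 5*log(x - 4) - 2*log(x - 3) - 3*log(x - 1) - atan(x).


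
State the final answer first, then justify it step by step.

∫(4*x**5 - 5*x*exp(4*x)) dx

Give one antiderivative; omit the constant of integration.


The answer is 2*x**6/3 - 5*x*exp(4*x)/4 + 5*exp(4*x)/16.
Step 1. Rewrite: now ∫(4*x**5) dx + ∫(-5*x*exp(4*x)) dx.
Step 2. Evaluate the standard form: now 2*x**6/3 + ∫(-5*x*exp(4*x)) dx.
Step 3. Integrate ∫(-5*x*exp(4*x)) dx by parts with u = x, dv = (-5*exp(4*x)) dx, so v = -5*exp(4*x)/4: now 2*x**6/3 - 5*x*exp(4*x)/4 + ∫(5*exp(4*x)/4) dx.
Step 4. Evaluate the standard form: now 2*x**6/3 - 5*x*exp(4*x)/4 + 5*exp(4*x)/16.
Answer: 2*x**6/3 - 5*x*exp(4*x)/4 + 5*exp(4*x)/16.


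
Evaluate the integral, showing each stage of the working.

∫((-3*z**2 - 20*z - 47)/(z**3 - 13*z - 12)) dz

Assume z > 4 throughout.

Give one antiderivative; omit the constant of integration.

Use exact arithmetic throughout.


Step 1. Decompose ∫((-3*z**2 - 20*z - 47)/(z**3 - 13*z - 12)) dz by partial fractions, (-3*z**2 - 20*z - 47)/(z**3 - 13*z - 12) = -1/(z + 3) + 3/(z + 1) - 5/(z - 4): now ∫(-5/(z - 4)) dz + ∫(3/(z + 1)) dz + ∫(-1/(z + 3)) dz.
Step 2. Evaluate the standard form [assuming z > -1]: now 3*log(z + 1) + ∫(-5/(z - 4)) dz + ∫(-1/(z + 3)) dz.
Step 3. Evaluate the standard form [assuming z > 4]: now -5*log(z - 4) + 3*log(z + 1) + ∫(-1/(z + 3)) dz.
Step 4. Evaluate the standard form [assuming z > -3]: now -5*log(z - 4) + 3*log(z + 1) - log(z + 3).
Answer: -5*log(z - 4) + 3*log(z + 1) - log(z + 3).


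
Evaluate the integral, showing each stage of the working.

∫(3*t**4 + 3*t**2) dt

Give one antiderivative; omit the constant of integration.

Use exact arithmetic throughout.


Step 1. Rewrite: now ∫(3*t**2) dt + ∫(3*t**4) dt.
Step 2. Evaluate the standard form: now t**3 + ∫(3*t**4) dt.
Step 3. Evaluate the standard form: now 3*t**5/5 + t**3.
Answer: 3*t**5/5 + t**3.


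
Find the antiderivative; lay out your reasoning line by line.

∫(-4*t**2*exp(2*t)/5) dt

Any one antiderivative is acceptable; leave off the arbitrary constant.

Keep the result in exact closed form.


Step 1. Integrate ∫(-4*t**2*exp(2*t)/5) dt by parts with u = t**2, dv = (-4*exp(2*t)/5) dt, so v = -2*exp(2*t)/5: now -2*t**2*exp(2*t)/5 + ∫(4*t*exp(2*t)/5) dt.
Step 2. Integrate ∫(4*t*exp(2*t)/5) dt by parts with u = t, dv = (4*exp(2*t)/5) dt, so v = 2*exp(2*t)/5: now -2*t**2*exp(2*t)/5 + 2*t*exp(2*t)/5 + ∫(-2*exp(2*t)/5) dt.
Step 3. Evaluate the standard form: now -2*t**2*exp(2*t)/5 + 2*t*exp(2*t)/5 - exp(2*t)/5.
Answer: -2*t**2*exp(2*t)/5 + 2*t*exp(2*t)/5 - exp(2*t)/5.


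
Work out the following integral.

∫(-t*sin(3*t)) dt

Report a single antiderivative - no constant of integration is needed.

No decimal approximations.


Answer: t*cos(3*t)/3 - sin(3*t)/9.


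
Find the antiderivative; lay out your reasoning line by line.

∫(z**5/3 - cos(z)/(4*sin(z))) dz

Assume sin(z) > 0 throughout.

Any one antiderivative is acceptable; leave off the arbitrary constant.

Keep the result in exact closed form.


Step 1. Rewrite: now ∫(z**5/3) dz + ∫(-cos(z)/(4*sin(z))) dz.
Step 2. Evaluate the standard form: now z**6/18 + ∫(-cos(z)/(4*sin(z))) dz.
Step 3. Substitute u = sin(z), turning ∫(-cos(z)/(4*sin(z))) dz into ∫(-1/(4*u)) du: now z**6/18 + ∫(-1/(4*u)) du.
Step 4. Evaluate the standard form [assuming u > 0]: now z**6/18 - log(u)/4.
Step 5. Substitute back u = sin(z): now z**6/18 - log(sin(z))/4.
Answer: z**6/18 - log(sin(z))/4.


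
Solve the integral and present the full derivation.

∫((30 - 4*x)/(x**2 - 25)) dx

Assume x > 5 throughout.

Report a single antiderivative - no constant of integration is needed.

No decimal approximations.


Step 1. Decompose ∫((30 - 4*x)/(x**2 - 25)) dx by partial fractions, (30 - 4*x)/(x**2 - 25) = -5/(x + 5) + 1/(x - 5): now ∫(1/(x - 5)) dx + ∫(-5/(x + 5)) dx.
Step 2. Evaluate the standard form [assuming x > 5]: now log(x - 5) + ∫(-5/(x + 5)) dx.
Step 3. Evaluate the standard form [assuming x > -5]: now log(x - 5) - 5*log(x + 5).
Answer: log(x - 5) - 5*log(x + 5).


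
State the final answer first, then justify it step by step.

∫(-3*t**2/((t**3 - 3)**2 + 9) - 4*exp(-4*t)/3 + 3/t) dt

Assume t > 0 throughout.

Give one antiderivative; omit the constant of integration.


The answer is 3*log(t) - atan(t**3/3 - 1)/3 + exp(-4*t)/3.
Step 1. Rewrite: now ∫(3/t) dt + ∫(-3*t**2/((t**3 - 3)**2 + 9)) dt + ∫(-4*exp(-4*t)/3) dt.
Step 2. Evaluate the standard form [assuming t > 0]: now 3*log(t) + ∫(-3*t**2/((t**3 - 3)**2 + 9)) dt + ∫(-4*exp(-4*t)/3) dt.
Step 3. Substitute u = t**3 - 3, turning ∫(-3*t**2/((t**3 - 3)**2 + 9)) dt into ∫(-1/(u**2 + 9)) du: now 3*log(t) + ∫(-1/(u**2 + 9)) du + ∫(-4*exp(-4*t)/3) dt.
Step 4. Evaluate the standard form: now 3*log(t) - atan(u/3)/3 + ∫(-4*exp(-4*t)/3) dt.
Step 5. Substitute back u = t**3 - 3: now 3*log(t) - atan(t**3/3 - 1)/3 + ∫(-4*exp(-4*t)/3) dt.
Step 6. Evaluate the standard form: now 3*log(t) - atan(t**3/3 - 1)/3 + exp(-4*t)/3.
Answer: 3*log(t) - atan(t**3/3 - 1)/3 + exp(-4*t)/3.


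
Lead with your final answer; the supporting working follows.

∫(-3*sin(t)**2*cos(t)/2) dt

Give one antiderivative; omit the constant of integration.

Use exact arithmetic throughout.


The answer is -sin(t)**3/2.
Step 1. Substitute u = sin(t), turning ∫(-3*sin(t)**2*cos(t)/2) dt into ∫(-3*u**2/2) du: now ∫(-3*u**2/2) du.
Step 2. Evaluate the standard form: now -u**3/2.
Step 3. Substitute back u = sin(t): now -sin(t)**3/2.
Answer: -sin(t)**3/2.


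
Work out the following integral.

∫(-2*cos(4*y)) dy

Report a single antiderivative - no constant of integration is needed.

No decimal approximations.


Answer: -sin(4*y)/2.


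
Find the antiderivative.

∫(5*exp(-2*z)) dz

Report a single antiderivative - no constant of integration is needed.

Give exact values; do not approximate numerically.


Answer: -5*exp(-2*z)/2.


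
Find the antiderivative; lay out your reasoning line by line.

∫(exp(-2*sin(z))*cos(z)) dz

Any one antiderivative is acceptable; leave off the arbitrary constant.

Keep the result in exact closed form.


Step 1. Substitute u = sin(z), turning ∫(exp(-2*sin(z))*cos(z)) dz into ∫(exp(-2*u)) du: now ∫(exp(-2*u)) du.
Step 2. Evaluate the standard form: now -exp(-2*u)/2.
Step 3. Substitute back u = sin(z): now -exp(-2*sin(z))/2.
Answer: -exp(-2*sin(z))/2.


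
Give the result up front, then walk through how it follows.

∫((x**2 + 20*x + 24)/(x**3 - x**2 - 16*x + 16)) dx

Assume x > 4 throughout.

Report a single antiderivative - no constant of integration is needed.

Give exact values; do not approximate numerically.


The answer is 5*log(x - 4) - 3*log(x - 1) - log(x + 4).
Step 1. Decompose ∫((x**2 + 20*x + 24)/(x**3 - x**2 - 16*x + 16)) dx by partial fractions, (x**2 + 20*x + 24)/(x**3 - x**2 - 16*x + 16) = -1/(x + 4) - 3/(x - 1) + 5/(x - 4): now ∫(5/(x - 4)) dx + ∫(-3/(x - 1)) dx + ∫(-1/(x + 4)) dx.
Step 2. Evaluate the standard form [assuming x > 1]: now -3*log(x - 1) + ∫(5/(x - 4)) dx + ∫(-1/(x + 4)) dx.
Step 3. Evaluate the standard form [assuming x > 4]: now 5*log(x - 4) - 3*log(x - 1) + ∫(-1/(x + 4)) dx.
Step 4. Evaluate the standard form [assuming x > -4]: now 5*log(x - 4) - 3*log(x - 1) - log(x + 4).
Answer: 5*log(x - 4) - 3*log(x - 1) - log(x + 4).


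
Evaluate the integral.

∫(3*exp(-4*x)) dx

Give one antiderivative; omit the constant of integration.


Answer: -3*exp(-4*x)/4.


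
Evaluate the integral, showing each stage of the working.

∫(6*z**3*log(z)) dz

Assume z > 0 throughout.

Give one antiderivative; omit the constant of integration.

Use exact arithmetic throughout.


Step 1. Integrate ∫(6*z**3*log(z)) dz by parts with u = log(z), dv = (6*z**3) dz, so v = 3*z**4/2 [assuming z > 0]: now 3*z**4*log(z)/2 + ∫(-3*z**3/2) dz.
Step 2. Evaluate the standard form: now 3*z**4*log(z)/2 - 3*z**4/8.
Answer: 3*z**4*log(z)/2 - 3*z**4/8.


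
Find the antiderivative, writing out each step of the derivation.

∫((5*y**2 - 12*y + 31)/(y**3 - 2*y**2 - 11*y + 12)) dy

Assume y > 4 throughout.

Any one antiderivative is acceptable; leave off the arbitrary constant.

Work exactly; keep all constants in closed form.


Step 1. Decompose ∫((5*y**2 - 12*y + 31)/(y**3 - 2*y**2 - 11*y + 12)) dy by partial fractions, (5*y**2 - 12*y + 31)/(y**3 - 2*y**2 - 11*y + 12) = 4/(y + 3) - 2/(y - 1) + 3/(y - 4): now ∫(3/(y - 4)) dy + ∫(-2/(y - 1)) dy + ∫(4/(y + 3)) dy.
Step 2. Evaluate the standard form [assuming y > 4]: now 3*log(y - 4) + ∫(-2/(y - 1)) dy + ∫(4/(y + 3)) dy.
Step 3. Evaluate the standard form [assuming y > -3]: now 3*log(y - 4) + 4*log(y + 3) + ∫(-2/(y - 1)) dy.
Step 4. Evaluate the standard form [assuming y > 1]: now 3*log(y - 4) - 2*log(y - 1) + 4*log(y + 3).
Answer: 3*log(y - 4) - 2*log(y - 1) + 4*log(y + 3).


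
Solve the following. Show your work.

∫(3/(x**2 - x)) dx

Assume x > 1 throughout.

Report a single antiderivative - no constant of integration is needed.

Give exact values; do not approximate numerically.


Step 1. Decompose ∫(3/(x**2 - x)) dx by partial fractions, 3/(x**2 - x) = 3/(x - 1) - 3/x: now ∫(-3/x) dx + ∫(3/(x - 1)) dx.
Step 2. Evaluate the standard form [assuming x > 0]: now -3*log(x) + ∫(3/(x - 1)) dx.
Step 3. Evaluate the standard form [assuming x > 1]: now -3*log(x) + 3*log(x - 1).
Answer: -3*log(x) + 3*log(x - 1).


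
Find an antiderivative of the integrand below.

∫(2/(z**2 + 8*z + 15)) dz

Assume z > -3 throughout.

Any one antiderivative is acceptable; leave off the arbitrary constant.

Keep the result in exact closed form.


Answer: log(z + 3) - log(z + 5).


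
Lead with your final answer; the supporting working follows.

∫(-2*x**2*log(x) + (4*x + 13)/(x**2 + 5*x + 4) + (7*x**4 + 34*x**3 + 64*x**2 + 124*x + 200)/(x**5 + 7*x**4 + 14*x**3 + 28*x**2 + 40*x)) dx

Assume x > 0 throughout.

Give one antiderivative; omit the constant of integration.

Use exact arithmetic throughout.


The answer is -2*x**3*log(x)/3 + 2*x**3/9 + 5*log(x) + 3*log(x + 1) - log(x + 2) + log(x + 4) + 3*log(x + 5) - atan(x/2).
Step 1. Rewrite: now ∫(-2*x**2*log(x)) dx + ∫((4*x + 13)/(x**2 + 5*x + 4)) dx + ∫((7*x**4 + 34*x**3 + 64*x**2 + 124*x + 200)/(x**5 + 7*x**4 + 14*x**3 + 28*x**2 + 40*x)) dx.
Step 2. Integrate ∫(-2*x**2*log(x)) dx by parts with u = log(x), dv = (-2*x**2) dx, so v = -2*x**3/3 [assuming x > 0]: now -2*x**3*log(x)/3 + ∫(2*x**2/3) dx + ∫((4*x + 13)/(x**2 + 5*x + 4)) dx + ∫((7*x**4 + 34*x**3 + 64*x**2 + 124*x + 200)/(x**5 + 7*x**4 + 14*x**3 + 28*x**2 + 40*x)) dx.
Step 3. Evaluate the standard form: now -2*x**3*log(x)/3 + 2*x**3/9 + ∫((4*x + 13)/(x**2 + 5*x + 4)) dx + ∫((7*x**4 + 34*x**3 + 64*x**2 + 124*x + 200)/(x**5 + 7*x**4 + 14*x**3 + 28*x**2 + 40*x)) dx.
Step 4. Decompose ∫((7*x**4 + 34*x**3 + 64*x**2 + 124*x + 200)/(x**5 + 7*x**4 + 14*x**3 + 28*x**2 + 40*x)) dx by partial fractions, (7*x**4 + 34*x**3 + 64*x**2 + 124*x + 200)/(x**5 + 7*x**4 + 14*x**3 + 28*x**2 + 40*x) = -2/(x**2 + 4) + 3/(x + 5) - 1/(x + 2) + 5/x: now -2*x**3*log(x)/3 + 2*x**3/9 + ∫(5/x) dx + ∫((4*x + 13)/(x**2 + 5*x + 4)) dx + ∫(-1/(x + 2)) dx + ∫(3/(x + 5)) dx + ∫(-2/(x**2 + 4)) dx.
Step 5. Evaluate the standard form [assuming x > -2]: now -2*x**3*log(x)/3 + 2*x**3/9 - log(x + 2) + ∫(5/x) dx + ∫((4*x + 13)/(x**2 + 5*x + 4)) dx + ∫(3/(x + 5)) dx + ∫(-2/(x**2 + 4)) dx.
Step 6. Evaluate the standard form [assuming x > 0]: now -2*x**3*log(x)/3 + 2*x**3/9 + 5*log(x) - log(x + 2) + ∫((4*x + 13)/(x**2 + 5*x + 4)) dx + ∫(3/(x + 5)) dx + ∫(-2/(x**2 + 4)) dx.
Step 7. Evaluate the standard form [assuming x > -5]: now -2*x**3*log(x)/3 + 2*x**3/9 + 5*log(x) - log(x + 2) + 3*log(x + 5) + ∫((4*x + 13)/(x**2 + 5*x + 4)) dx + ∫(-2/(x**2 + 4)) dx.
Step 8. Evaluate the standard form: now -2*x**3*log(x)/3 + 2*x**3/9 + 5*log(x) - log(x + 2) + 3*log(x + 5) - atan(x/2) + ∫((4*x + 13)/(x**2 + 5*x + 4)) dx.
Step 9. Decompose ∫((4*x + 13)/(x**2 + 5*x + 4)) dx by partial fractions, (4*x + 13)/(x**2 + 5*x + 4) = 1/(x + 4) + 3/(x + 1): now -2*x**3*log(x)/3 + 2*x**3/9 + 5*log(x) - log(x + 2) + 3*log(x + 5) - atan(x/2) + ∫(3/(x + 1)) dx + ∫(1/(x + 4)) dx.
Step 10. Evaluate the standard form [assuming x > -4]: now -2*x**3*log(x)/3 + 2*x**3/9 + 5*log(x) - log(x + 2) + log(x + 4) + 3*log(x + 5) - atan(x/2) + ∫(3/(x + 1)) dx.
Step 11. Evaluate the standard form [assuming x > -1]: now -2*x**3*log(x)/3 + 2*x**3/9 + 5*log(x) + 3*log(x + 1) - log(x + 2) + log(x + 4) + 3*log(x + 5) - atan(x/2).
Answer: -2*x**3*log(x)/3 + 2*x**3/9 + 5*log(x) + 3*log(x + 1) - log(x + 2) + log(x + 4) + 3*log(x + 5) - atan(x/2).


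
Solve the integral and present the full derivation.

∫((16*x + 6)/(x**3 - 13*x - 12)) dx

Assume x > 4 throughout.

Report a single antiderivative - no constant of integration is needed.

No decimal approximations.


Step 1. Decompose ∫((16*x + 6)/(x**3 - 13*x - 12)) dx by partial fractions, (16*x + 6)/(x**3 - 13*x - 12) = -3/(x + 3) + 1/(x + 1) + 2/(x - 4): now ∫(2/(x - 4)) dx + ∫(1/(x + 1)) dx + ∫(-3/(x + 3)) dx.
Step 2. Evaluate the standard form [assuming x > -3]: now -3*log(x + 3) + ∫(2/(x - 4)) dx + ∫(1/(x + 1)) dx.
Step 3. Evaluate the standard form [assuming x > -1]: now log(x + 1) - 3*log(x + 3) + ∫(2/(x - 4)) dx.
Step 4. Evaluate the standard form [assuming x > 4]: now 2*log(x - 4) + log(x + 1) - 3*log(x + 3).
Answer: 2*log(x - 4) + log(x + 1) - 3*log(x + 3).


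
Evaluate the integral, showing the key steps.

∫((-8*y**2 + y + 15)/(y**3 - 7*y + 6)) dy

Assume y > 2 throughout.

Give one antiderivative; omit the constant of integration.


Step 1. Decompose ∫((-8*y**2 + y + 15)/(y**3 - 7*y + 6)) dy by partial fractions, (-8*y**2 + y + 15)/(y**3 - 7*y + 6) = -3/(y + 3) - 2/(y - 1) - 3/(y - 2): now ∫(-3/(y - 2)) dy + ∫(-2/(y - 1)) dy + ∫(-3/(y + 3)) dy.
Step 2. Evaluate the standard form [assuming y > 2]: now -3*log(y - 2) + ∫(-2/(y - 1)) dy + ∫(-3/(y + 3)) dy.
Step 3. Evaluate the standard form [assuming y > -3]: now -3*log(y - 2) - 3*log(y + 3) + ∫(-2/(y - 1)) dy.
Step 4. Evaluate the standard form [assuming y > 1]: now -3*log(y - 2) - 2*log(y - 1) - 3*log(y + 3).
Answer: -3*log(y - 2) - 2*log(y - 1) - 3*log(y + 3).


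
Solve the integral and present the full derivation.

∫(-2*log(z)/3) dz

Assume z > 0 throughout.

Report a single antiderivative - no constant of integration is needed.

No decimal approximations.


Step 1. Integrate ∫(-2*log(z)/3) dz by parts with u = log(z), dv = (-2/3) dz, so v = -2*z/3 [assuming z > 0]: now -2*z*log(z)/3 + ∫(2/3) dz.
Step 2. Evaluate the standard form: now -2*z*log(z)/3 + 2*z/3.
Answer: -2*z*log(z)/3 + 2*z/3.


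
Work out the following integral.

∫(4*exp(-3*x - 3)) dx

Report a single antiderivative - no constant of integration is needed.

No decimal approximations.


Answer: -4*exp(-3*x - 3)/3.


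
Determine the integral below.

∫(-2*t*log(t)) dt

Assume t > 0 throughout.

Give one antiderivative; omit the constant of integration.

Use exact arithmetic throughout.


Answer: -t**2*log(t) + t**2/2.


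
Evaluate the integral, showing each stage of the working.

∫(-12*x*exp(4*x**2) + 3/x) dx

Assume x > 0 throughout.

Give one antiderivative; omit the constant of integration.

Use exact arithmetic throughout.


Step 1. Rewrite: now ∫(3/x) dx + ∫(-12*x*exp(4*x**2)) dx.
Step 2. Substitute u = x**2, turning ∫(-12*x*exp(4*x**2)) dx into ∫(-6*exp(4*u)) du: now ∫(3/x) dx + ∫(-6*exp(4*u)) du.
Step 3. Evaluate the standard form: now -3*exp(4*u)/2 + ∫(3/x) dx.
Step 4. Substitute back u = x**2: now -3*exp(4*x**2)/2 + ∫(3/x) dx.
Step 5. Evaluate the standard form [assuming x > 0]: now -3*exp(4*x**2)/2 + 3*log(x).
Answer: -3*exp(4*x**2)/2 + 3*log(x).


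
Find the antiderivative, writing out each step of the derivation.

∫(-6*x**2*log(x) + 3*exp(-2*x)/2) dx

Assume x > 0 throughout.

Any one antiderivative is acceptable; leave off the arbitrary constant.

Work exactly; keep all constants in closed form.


Step 1. Rewrite: now ∫(-6*x**2*log(x)) dx + ∫(3*exp(-2*x)/2) dx.
Step 2. Integrate ∫(-6*x**2*log(x)) dx by parts with u = log(x), dv = (-6*x**2) dx, so v = -2*x**3 [assuming x > 0]: now -2*x**3*log(x) + ∫(2*x**2) dx + ∫(3*exp(-2*x)/2) dx.
Step 3. Evaluate the standard form: now -2*x**3*log(x) + 2*x**3/3 + ∫(3*exp(-2*x)/2) dx.
Step 4. Evaluate the standard form: now -2*x**3*log(x) + 2*x**3/3 - 3*exp(-2*x)/4.
Answer: -2*x**3*log(x) + 2*x**3/3 - 3*exp(-2*x)/4.


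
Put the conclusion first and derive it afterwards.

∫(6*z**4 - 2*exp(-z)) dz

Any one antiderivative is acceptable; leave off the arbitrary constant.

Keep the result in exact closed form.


The answer is 6*z**5/5 + 2*exp(-z).
Step 1. Rewrite: now ∫(6*z**4) dz + ∫(-2*exp(-z)) dz.
Step 2. Evaluate the standard form: now ∫(6*z**4) dz + 2*exp(-z).
Step 3. Evaluate the standard form: now 6*z**5/5 + 2*exp(-z).
Answer: 6*z**5/5 + 2*exp(-z).


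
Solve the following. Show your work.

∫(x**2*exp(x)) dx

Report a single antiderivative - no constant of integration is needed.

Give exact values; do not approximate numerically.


Step 1. Integrate ∫(x**2*exp(x)) dx by parts with u = x**2, dv = (exp(x)) dx, so v = exp(x): now x**2*exp(x) + ∫(-2*x*exp(x)) dx.
Step 2. Integrate ∫(-2*x*exp(x)) dx by parts with u = x, dv = (-2*exp(x)) dx, so v = -2*exp(x): now x**2*exp(x) - 2*x*exp(x) + ∫(2*exp(x)) dx.
Step 3. Evaluate the standard form: now x**2*exp(x) - 2*x*exp(x) + 2*exp(x).
Answer: x**2*exp(x) - 2*x*exp(x) + 2*exp(x).


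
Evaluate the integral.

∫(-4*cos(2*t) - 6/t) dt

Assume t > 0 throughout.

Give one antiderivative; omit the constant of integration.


Answer: -6*log(t) - 2*sin(2*t).


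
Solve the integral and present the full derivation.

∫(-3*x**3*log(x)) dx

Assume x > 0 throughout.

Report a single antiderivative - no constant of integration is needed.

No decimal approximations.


Step 1. Integrate ∫(-3*x**3*log(x)) dx by parts with u = log(x), dv = (-3*x**3) dx, so v = -3*x**4/4 [assuming x > 0]: now -3*x**4*log(x)/4 + ∫(3*x**3/4) dx.
Step 2. Evaluate the standard form: now -3*x**4*log(x)/4 + 3*x**4/16.
Answer: -3*x**4*log(x)/4 + 3*x**4/16.


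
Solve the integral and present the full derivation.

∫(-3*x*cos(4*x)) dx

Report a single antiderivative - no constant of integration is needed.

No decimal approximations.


Step 1. Integrate ∫(-3*x*cos(4*x)) dx by parts with u = x, dv = (-3*cos(4*x)) dx, so v = -3*sin(4*x)/4: now -3*x*sin(4*x)/4 + ∫(3*sin(4*x)/4) dx.
Step 2. Evaluate the standard form: now -3*x*sin(4*x)/4 - 3*cos(4*x)/16.
Answer: -3*x*sin(4*x)/4 - 3*cos(4*x)/16.


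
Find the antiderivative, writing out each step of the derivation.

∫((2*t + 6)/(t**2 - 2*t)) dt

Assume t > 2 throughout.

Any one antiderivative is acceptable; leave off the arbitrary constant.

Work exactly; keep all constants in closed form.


Step 1. Decompose ∫((2*t + 6)/(t**2 - 2*t)) dt by partial fractions, (2*t + 6)/(t**2 - 2*t) = 5/(t - 2) - 3/t: now ∫(-3/t) dt + ∫(5/(t - 2)) dt.
Step 2. Evaluate the standard form [assuming t > 2]: now 5*log(t - 2) + ∫(-3/t) dt.
Step 3. Evaluate the standard form [assuming t > 0]: now -3*log(t) + 5*log(t - 2).
Answer: -3*log(t) + 5*log(t - 2).


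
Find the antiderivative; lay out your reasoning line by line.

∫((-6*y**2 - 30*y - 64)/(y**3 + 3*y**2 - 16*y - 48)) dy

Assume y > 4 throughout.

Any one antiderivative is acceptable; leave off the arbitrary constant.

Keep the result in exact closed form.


Step 1. Decompose ∫((-6*y**2 - 30*y - 64)/(y**3 + 3*y**2 - 16*y - 48)) dy by partial fractions, (-6*y**2 - 30*y - 64)/(y**3 + 3*y**2 - 16*y - 48) = -5/(y + 4) + 4/(y + 3) - 5/(y - 4): now ∫(-5/(y - 4)) dy + ∫(4/(y + 3)) dy + ∫(-5/(y + 4)) dy.
Step 2. Evaluate the standard form [assuming y > -4]: now -5*log(y + 4) + ∫(-5/(y - 4)) dy + ∫(4/(y + 3)) dy.
Step 3. Evaluate the standard form [assuming y > 4]: now -5*log(y - 4) - 5*log(y + 4) + ∫(4/(y + 3)) dy.
Step 4. Evaluate the standard form [assuming y > -3]: now -5*log(y - 4) + 4*log(y + 3) - 5*log(y + 4).
Answer: -5*log(y - 4) + 4*log(y + 3) - 5*log(y + 4).


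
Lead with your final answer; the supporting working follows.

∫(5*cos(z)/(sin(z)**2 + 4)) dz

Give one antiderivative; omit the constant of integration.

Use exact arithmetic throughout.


The answer is 5*atan(sin(z)/2)/2.
Step 1. Substitute u = sin(z), turning ∫(5*cos(z)/(sin(z)**2 + 4)) dz into ∫(5/(u**2 + 4)) du: now ∫(5/(u**2 + 4)) du.
Step 2. Evaluate the standard form: now 5*atan(u/2)/2.
Step 3. Substitute back u = sin(z): now 5*atan(sin(z)/2)/2.
Answer: 5*atan(sin(z)/2)/2.


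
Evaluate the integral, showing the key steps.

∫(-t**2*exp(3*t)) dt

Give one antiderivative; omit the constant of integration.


Step 1. Integrate ∫(-t**2*exp(3*t)) dt by parts with u = t**2, dv = (-exp(3*t)) dt, so v = -exp(3*t)/3: now -t**2*exp(3*t)/3 + ∫(2*t*exp(3*t)/3) dt.
Step 2. Integrate ∫(2*t*exp(3*t)/3) dt by parts with u = t, dv = (2*exp(3*t)/3) dt, so v = 2*exp(3*t)/9: now -t**2*exp(3*t)/3 + 2*t*exp(3*t)/9 + ∫(-2*exp(3*t)/9) dt.
Step 3. Evaluate the standard form: now -t**2*exp(3*t)/3 + 2*t*exp(3*t)/9 - 2*exp(3*t)/27.
Answer: -t**2*exp(3*t)/3 + 2*t*exp(3*t)/9 - 2*exp(3*t)/27.


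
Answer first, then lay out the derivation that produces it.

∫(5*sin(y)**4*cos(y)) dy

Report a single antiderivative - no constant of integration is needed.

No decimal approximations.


The answer is sin(y)**5.
Step 1. Substitute u = sin(y), turning ∫(5*sin(y)**4*cos(y)) dy into ∫(5*u**4) du: now ∫(5*u**4) du.
Step 2. Evaluate the standard form: now u**5.
Step 3. Substitute back u = sin(y): now sin(y)**5.
Answer: sin(y)**5.


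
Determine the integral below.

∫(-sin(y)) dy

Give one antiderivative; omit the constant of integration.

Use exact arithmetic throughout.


Answer: cos(y).


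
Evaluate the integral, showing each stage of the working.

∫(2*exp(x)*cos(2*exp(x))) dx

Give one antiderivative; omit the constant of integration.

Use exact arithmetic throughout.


Step 1. Substitute u = exp(x), turning ∫(2*exp(x)*cos(2*exp(x))) dx into ∫(2*cos(2*u)) du: now ∫(2*cos(2*u)) du.
Step 2. Evaluate the standard form: now sin(2*u).
Step 3. Substitute back u = exp(x): now sin(2*exp(x)).
Answer: sin(2*exp(x)).


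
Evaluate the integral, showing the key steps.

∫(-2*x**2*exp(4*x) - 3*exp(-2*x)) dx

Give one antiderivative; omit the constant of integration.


Step 1. Rewrite: now ∫(-2*x**2*exp(4*x)) dx + ∫(-3*exp(-2*x)) dx.
Step 2. Integrate ∫(-2*x**2*exp(4*x)) dx by parts with u = x**2, dv = (-2*exp(4*x)) dx, so v = -exp(4*x)/2: now -x**2*exp(4*x)/2 + ∫(x*exp(4*x)) dx + ∫(-3*exp(-2*x)) dx.
Step 3. Integrate ∫(x*exp(4*x)) dx by parts with u = x, dv = (exp(4*x)) dx, so v = exp(4*x)/4: now -x**2*exp(4*x)/2 + x*exp(4*x)/4 + ∫(-3*exp(-2*x)) dx + ∫(-exp(4*x)/4) dx.
Step 4. Evaluate the standard form: now -x**2*exp(4*x)/2 + x*exp(4*x)/4 - exp(4*x)/16 + ∫(-3*exp(-2*x)) dx.
Step 5. Evaluate the standard form: now -x**2*exp(4*x)/2 + x*exp(4*x)/4 - exp(4*x)/16 + 3*exp(-2*x)/2.
Answer: -x**2*exp(4*x)/2 + x*exp(4*x)/4 - exp(4*x)/16 + 3*exp(-2*x)/2.


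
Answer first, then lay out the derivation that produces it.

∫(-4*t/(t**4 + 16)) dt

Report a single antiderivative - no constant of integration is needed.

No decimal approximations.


The answer is -atan(t**2/4)/2.
Step 1. Substitute u = t**2, turning ∫(-4*t/(t**4 + 16)) dt into ∫(-2/(u**2 + 16)) du: now ∫(-2/(u**2 + 16)) du.
Step 2. Evaluate the standard form: now -atan(u/4)/2.
Step 3. Substitute back u = t**2: now -atan(t**2/4)/2.
Answer: -atan(t**2/4)/2.


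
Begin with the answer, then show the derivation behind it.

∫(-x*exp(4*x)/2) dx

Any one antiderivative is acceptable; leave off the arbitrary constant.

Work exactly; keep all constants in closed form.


The answer is -x*exp(4*x)/8 + exp(4*x)/32.
Step 1. Integrate ∫(-x*exp(4*x)/2) dx by parts with u = x, dv = (-exp(4*x)/2) dx, so v = -exp(4*x)/8: now -x*exp(4*x)/8 + ∫(exp(4*x)/8) dx.
Step 2. Evaluate the standard form: now -x*exp(4*x)/8 + exp(4*x)/32.
Answer: -x*exp(4*x)/8 + exp(4*x)/32.


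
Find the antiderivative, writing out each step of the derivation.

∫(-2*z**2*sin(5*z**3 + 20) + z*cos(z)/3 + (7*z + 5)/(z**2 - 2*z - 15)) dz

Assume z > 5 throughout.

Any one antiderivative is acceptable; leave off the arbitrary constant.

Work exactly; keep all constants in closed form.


Step 1. Rewrite: now ∫(z*cos(z)/3) dz + ∫(-2*z**2*sin(5*z**3 + 20)) dz + ∫((7*z + 5)/(z**2 - 2*z - 15)) dz.
Step 2. Integrate ∫(z*cos(z)/3) dz by parts with u = z, dv = (cos(z)/3) dz, so v = sin(z)/3: now z*sin(z)/3 + ∫(-2*z**2*sin(5*z**3 + 20)) dz + ∫((7*z + 5)/(z**2 - 2*z - 15)) dz + ∫(-sin(z)/3) dz.
Step 3. Evaluate the standard form: now z*sin(z)/3 + cos(z)/3 + ∫(-2*z**2*sin(5*z**3 + 20)) dz + ∫((7*z + 5)/(z**2 - 2*z - 15)) dz.
Step 4. Substitute u = z**3 + 4, turning ∫(-2*z**2*sin(5*z**3 + 20)) dz into ∫(-2*sin(5*u)/3) du: now z*sin(z)/3 + cos(z)/3 + ∫((7*z + 5)/(z**2 - 2*z - 15)) dz + ∫(-2*sin(5*u)/3) du.
Step 5. Evaluate the standard form: now z*sin(z)/3 + 2*cos(5*u)/15 + cos(z)/3 + ∫((7*z + 5)/(z**2 - 2*z - 15)) dz.
Step 6. Substitute back u = z**3 + 4: now z*sin(z)/3 + cos(z)/3 + 2*cos(5*z**3 + 20)/15 + ∫((7*z + 5)/(z**2 - 2*z - 15)) dz.
Step 7. Decompose ∫((7*z + 5)/(z**2 - 2*z - 15)) dz by partial fractions, (7*z + 5)/(z**2 - 2*z - 15) = 2/(z + 3) + 5/(z - 5): now z*sin(z)/3 + cos(z)/3 + 2*cos(5*z**3 + 20)/15 + ∫(5/(z - 5)) dz + ∫(2/(z + 3)) dz.
Step 8. Evaluate the standard form [assuming z > -3]: now z*sin(z)/3 + 2*log(z + 3) + cos(z)/3 + 2*cos(5*z**3 + 20)/15 + ∫(5/(z - 5)) dz.
Step 9. Evaluate the standard form [assuming z > 5]: now z*sin(z)/3 + 5*log(z - 5) + 2*log(z + 3) + cos(z)/3 + 2*cos(5*z**3 + 20)/15.
Answer: z*sin(z)/3 + 5*log(z - 5) + 2*log(z + 3) + cos(z)/3 + 2*cos(5*z**3 + 20)/15.
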